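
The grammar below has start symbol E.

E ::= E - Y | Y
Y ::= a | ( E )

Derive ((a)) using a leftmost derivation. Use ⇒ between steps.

E ⇒ Y   [E ::= Y]
Y ⇒ (E)   [Y ::= ( E )]
(E) ⇒ (Y)   [E ::= Y]
(Y) ⇒ ((E))   [Y ::= ( E )]
((E)) ⇒ ((Y))   [E ::= Y]
((Y)) ⇒ ((a))   [Y ::= a]

E ⇒ Y ⇒ (E) ⇒ (Y) ⇒ ((E)) ⇒ ((Y)) ⇒ ((a))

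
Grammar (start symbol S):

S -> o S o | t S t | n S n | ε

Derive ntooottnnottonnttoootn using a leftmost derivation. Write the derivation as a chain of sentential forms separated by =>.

S => nSn   [S -> n S n]
nSn => ntStn   [S -> t S t]
ntStn => ntoSotn   [S -> o S o]
ntoSotn => ntooSootn   [S -> o S o]
ntooSootn => ntoooSoootn   [S -> o S o]
ntoooSoootn => ntoootStoootn   [S -> t S t]
ntoootStoootn => ntooottSttoootn   [S -> t S t]
ntooottSttoootn => ntooottnSnttoootn   [S -> n S n]
ntooottnSnttoootn => ntooottnnSnnttoootn   [S -> n S n]
ntooottnnSnnttoootn => ntooottnnoSonnttoootn   [S -> o S o]
ntooottnnoSonnttoootn => ntooottnnotStonnttoootn   [S -> t S t]
ntooottnnotStonnttoootn => ntooottnnottonnttoootn   [S -> ε]

S=>nSn=>ntStn=>ntoSotn=>ntooSootn=>ntoooSoootn=>ntoootStoootn=>ntooottSttoootn=>ntooottnSnttoootn=>ntooottnnSnnttoootn=>ntooottnnoSonnttoootn=>ntooottnnotStonnttoootn=>ntooottnnottonnttoootn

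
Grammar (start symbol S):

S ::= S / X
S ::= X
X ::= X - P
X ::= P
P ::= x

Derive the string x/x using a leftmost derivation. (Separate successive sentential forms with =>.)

S => S/X   [S ::= S / X]
S/X => X/X   [S ::= X]
X/X => P/X   [X ::= P]
P/X => x/X   [P ::= x]
x/X => x/P   [X ::= P]
x/P => x/x   [P ::= x]

S => S/X => X/X => P/X => x/X => x/P => x/x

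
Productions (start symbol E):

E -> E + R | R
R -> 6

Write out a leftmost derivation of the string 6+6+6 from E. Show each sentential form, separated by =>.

E=>E+R=>E+R+R=>R+R+R=>6+R+R=>6+6+R=>6+6+6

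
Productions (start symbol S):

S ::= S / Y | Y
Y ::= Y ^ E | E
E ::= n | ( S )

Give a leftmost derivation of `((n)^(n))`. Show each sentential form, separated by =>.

S => Y   [S ::= Y]
Y => E   [Y ::= E]
E => (S)   [E ::= ( S )]
(S) => (Y)   [S ::= Y]
(Y) => (Y^E)   [Y ::= Y ^ E]
(Y^E) => (E^E)   [Y ::= E]
(E^E) => ((S)^E)   [E ::= ( S )]
((S)^E) => ((Y)^E)   [S ::= Y]
((Y)^E) => ((E)^E)   [Y ::= E]
((E)^E) => ((n)^E)   [E ::= n]
((n)^E) => ((n)^(S))   [E ::= ( S )]
((n)^(S)) => ((n)^(Y))   [S ::= Y]
((n)^(Y)) => ((n)^(E))   [Y ::= E]
((n)^(E)) => ((n)^(n))   [E ::= n]

S=>Y=>E=>(S)=>(Y)=>(Y^E)=>(E^E)=>((S)^E)=>((Y)^E)=>((E)^E)=>((n)^E)=>((n)^(S))=>((n)^(Y))=>((n)^(E))=>((n)^(n))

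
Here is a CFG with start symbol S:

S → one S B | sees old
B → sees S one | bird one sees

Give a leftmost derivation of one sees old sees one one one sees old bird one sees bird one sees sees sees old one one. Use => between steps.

S => one S B => one sees old B => one sees old sees S one => one sees old sees one S B one => one sees old sees one one S B B one => one sees old sees one one one S B B B one => one sees old sees one one one sees old B B B one => one sees old sees one one one sees old bird one sees B B one => one sees old sees one one one sees old bird one sees bird one sees B one => one sees old sees one one one sees old bird one sees bird one sees sees S one one => one sees old sees one one one sees old bird one sees bird one sees sees sees old one one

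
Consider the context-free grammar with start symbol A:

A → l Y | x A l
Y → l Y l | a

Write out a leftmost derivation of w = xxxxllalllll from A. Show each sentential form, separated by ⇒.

A ⇒ xAl   [A → x A l]
xAl ⇒ xxAll   [A → x A l]
xxAll ⇒ xxxAlll   [A → x A l]
xxxAlll ⇒ xxxxAllll   [A → x A l]
xxxxAllll ⇒ xxxxlYllll   [A → l Y]
xxxxlYllll ⇒ xxxxllYlllll   [Y → l Y l]
xxxxllYlllll ⇒ xxxxllalllll   [Y → a]

A ⇒ xAl ⇒ xxAll ⇒ xxxAlll ⇒ xxxxAllll ⇒ xxxxlYllll ⇒ xxxxllYlllll ⇒ xxxxllalllll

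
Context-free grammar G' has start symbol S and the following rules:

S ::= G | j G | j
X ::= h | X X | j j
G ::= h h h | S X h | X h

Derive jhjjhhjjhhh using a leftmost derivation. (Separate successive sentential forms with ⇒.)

S⇒G⇒SXh⇒jGXh⇒jXhXh⇒jXXhXh⇒jXXXhXh⇒jXXXXhXh⇒jXXXXXhXh⇒jhXXXXhXh⇒jhjjXXXhXh⇒jhjjhXXhXh⇒jhjjhhXhXh⇒jhjjhhjjhXh⇒jhjjhhjjhhh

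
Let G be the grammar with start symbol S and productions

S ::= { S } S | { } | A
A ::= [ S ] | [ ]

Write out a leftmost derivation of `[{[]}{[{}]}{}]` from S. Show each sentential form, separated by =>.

S => A => [S] => [{S}S] => [{A}S] => [{[]}S] => [{[]}{S}S] => [{[]}{A}S] => [{[]}{[S]}S] => [{[]}{[{}]}S] => [{[]}{[{}]}{}]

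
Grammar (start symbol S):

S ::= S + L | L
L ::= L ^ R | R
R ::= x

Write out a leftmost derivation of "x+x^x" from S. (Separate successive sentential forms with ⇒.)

S ⇒ S+L ⇒ L+L ⇒ R+L ⇒ x+L ⇒ x+L^R ⇒ x+R^R ⇒ x+x^R ⇒ x+x^x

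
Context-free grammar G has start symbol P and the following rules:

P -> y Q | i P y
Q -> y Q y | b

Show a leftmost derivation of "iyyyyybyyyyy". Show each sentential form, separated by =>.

P => iPy => iyQy => iyyQyy => iyyyQyyy => iyyyyQyyyy => iyyyyyQyyyyy => iyyyyybyyyyy

P => iPy   [P -> i P y]
iPy => iyQy   [P -> y Q]
iyQy => iyyQyy   [Q -> y Q y]
iyyQyy => iyyyQyyy   [Q -> y Q y]
iyyyQyyy => iyyyyQyyyy   [Q -> y Q y]
iyyyyQyyyy => iyyyyyQyyyyy   [Q -> y Q y]
iyyyyyQyyyyy => iyyyyybyyyyy   [Q -> b]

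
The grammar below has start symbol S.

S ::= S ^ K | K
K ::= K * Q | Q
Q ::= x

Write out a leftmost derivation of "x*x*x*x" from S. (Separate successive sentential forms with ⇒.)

S ⇒ K ⇒ K*Q ⇒ K*Q*Q ⇒ K*Q*Q*Q ⇒ Q*Q*Q*Q ⇒ x*Q*Q*Q ⇒ x*x*Q*Q ⇒ x*x*x*Q ⇒ x*x*x*x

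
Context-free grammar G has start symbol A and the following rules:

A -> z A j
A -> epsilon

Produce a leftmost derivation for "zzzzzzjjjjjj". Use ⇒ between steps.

A ⇒ zAj   [A -> z A j]
zAj ⇒ zzAjj   [A -> z A j]
zzAjj ⇒ zzzAjjj   [A -> z A j]
zzzAjjj ⇒ zzzzAjjjj   [A -> z A j]
zzzzAjjjj ⇒ zzzzzAjjjjj   [A -> z A j]
zzzzzAjjjjj ⇒ zzzzzzAjjjjjj   [A -> z A j]
zzzzzzAjjjjjj ⇒ zzzzzzjjjjjj   [A -> epsilon]

A ⇒ zAj ⇒ zzAjj ⇒ zzzAjjj ⇒ zzzzAjjjj ⇒ zzzzzAjjjjj ⇒ zzzzzzAjjjjjj ⇒ zzzzzzjjjjjj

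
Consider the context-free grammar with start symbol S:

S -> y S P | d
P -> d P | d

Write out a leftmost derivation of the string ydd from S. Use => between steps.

S => ySP   [S -> y S P]
ySP => ydP   [S -> d]
ydP => ydd   [P -> d]

S => ySP => ydP => ydd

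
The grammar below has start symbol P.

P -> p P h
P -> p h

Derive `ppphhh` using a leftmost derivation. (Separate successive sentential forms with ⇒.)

P ⇒ pPh   [P -> p P h]
pPh ⇒ ppPhh   [P -> p P h]
ppPhh ⇒ ppphhh   [P -> p h]

P ⇒ pPh ⇒ ppPhh ⇒ ppphhh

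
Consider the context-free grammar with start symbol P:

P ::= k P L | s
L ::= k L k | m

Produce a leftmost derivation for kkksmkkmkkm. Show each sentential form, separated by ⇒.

P ⇒ kPL   [P ::= k P L]
kPL ⇒ kkPLL   [P ::= k P L]
kkPLL ⇒ kkkPLLL   [P ::= k P L]
kkkPLLL ⇒ kkksLLL   [P ::= s]
kkksLLL ⇒ kkksmLL   [L ::= m]
kkksmLL ⇒ kkksmkLkL   [L ::= k L k]
kkksmkLkL ⇒ kkksmkkLkkL   [L ::= k L k]
kkksmkkLkkL ⇒ kkksmkkmkkL   [L ::= m]
kkksmkkmkkL ⇒ kkksmkkmkkm   [L ::= m]

P⇒kPL⇒kkPLL⇒kkkPLLL⇒kkksLLL⇒kkksmLL⇒kkksmkLkL⇒kkksmkkLkkL⇒kkksmkkmkkL⇒kkksmkkmkkm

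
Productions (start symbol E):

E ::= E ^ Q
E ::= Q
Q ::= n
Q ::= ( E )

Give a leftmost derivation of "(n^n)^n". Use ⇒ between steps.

E⇒E^Q⇒Q^Q⇒(E)^Q⇒(E^Q)^Q⇒(Q^Q)^Q⇒(n^Q)^Q⇒(n^n)^Q⇒(n^n)^n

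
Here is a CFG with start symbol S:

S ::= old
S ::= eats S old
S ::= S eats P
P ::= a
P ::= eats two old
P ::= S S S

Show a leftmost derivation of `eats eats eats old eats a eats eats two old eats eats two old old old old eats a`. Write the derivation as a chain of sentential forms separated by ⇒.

S ⇒ S eats P   [S ::= S eats P]
S eats P ⇒ eats S old eats P   [S ::= eats S old]
eats S old eats P ⇒ eats eats S old old eats P   [S ::= eats S old]
eats eats S old old eats P ⇒ eats eats eats S old old old eats P   [S ::= eats S old]
eats eats eats S old old old eats P ⇒ eats eats eats S eats P old old old eats P   [S ::= S eats P]
eats eats eats S eats P old old old eats P ⇒ eats eats eats S eats P eats P old old old eats P   [S ::= S eats P]
eats eats eats S eats P eats P old old old eats P ⇒ eats eats eats S eats P eats P eats P old old old eats P   [S ::= S eats P]
eats eats eats S eats P eats P eats P old old old eats P ⇒ eats eats eats old eats P eats P eats P old old old eats P   [S ::= old]
eats eats eats old eats P eats P eats P old old old eats P ⇒ eats eats eats old eats a eats P eats P old old old eats P   [P ::= a]
eats eats eats old eats a eats P eats P old old old eats P ⇒ eats eats eats old eats a eats eats two old eats P old old old eats P   [P ::= eats two old]
eats eats eats old eats a eats eats two old eats P old old old eats P ⇒ eats eats eats old eats a eats eats two old eats eats two old old old old eats P   [P ::= eats two old]
eats eats eats old eats a eats eats two old eats eats two old old old old eats P ⇒ eats eats eats old eats a eats eats two old eats eats two old old old old eats a   [P ::= a]

S ⇒ S eats P ⇒ eats S old eats P ⇒ eats eats S old old eats P ⇒ eats eats eats S old old old eats P ⇒ eats eats eats S eats P old old old eats P ⇒ eats eats eats S eats P eats P old old old eats P ⇒ eats eats eats S eats P eats P eats P old old old eats P ⇒ eats eats eats old eats P eats P eats P old old old eats P ⇒ eats eats eats old eats a eats P eats P old old old eats P ⇒ eats eats eats old eats a eats eats two old eats P old old old eats P ⇒ eats eats eats old eats a eats eats two old eats eats two old old old old eats P ⇒ eats eats eats old eats a eats eats two old eats eats two old old old old eats a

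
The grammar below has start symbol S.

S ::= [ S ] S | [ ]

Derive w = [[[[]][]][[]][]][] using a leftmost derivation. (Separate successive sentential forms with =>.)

S=>[S]S=>[[S]S]S=>[[[S]S]S]S=>[[[[]]S]S]S=>[[[[]][]]S]S=>[[[[]][]][S]S]S=>[[[[]][]][[]]S]S=>[[[[]][]][[]][]]S=>[[[[]][]][[]][]][]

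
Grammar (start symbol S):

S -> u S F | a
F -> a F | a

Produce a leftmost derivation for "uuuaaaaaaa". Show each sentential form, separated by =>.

S => uSF   [S -> u S F]
uSF => uuSFF   [S -> u S F]
uuSFF => uuuSFFF   [S -> u S F]
uuuSFFF => uuuaFFF   [S -> a]
uuuaFFF => uuuaaFFF   [F -> a F]
uuuaaFFF => uuuaaaFF   [F -> a]
uuuaaaFF => uuuaaaaF   [F -> a]
uuuaaaaF => uuuaaaaaF   [F -> a F]
uuuaaaaaF => uuuaaaaaaF   [F -> a F]
uuuaaaaaaF => uuuaaaaaaa   [F -> a]

S => uSF => uuSFF => uuuSFFF => uuuaFFF => uuuaaFFF => uuuaaaFF => uuuaaaaF => uuuaaaaaF => uuuaaaaaaF => uuuaaaaaaa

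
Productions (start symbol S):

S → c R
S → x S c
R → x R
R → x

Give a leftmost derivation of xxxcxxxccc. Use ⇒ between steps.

S⇒xSc⇒xxScc⇒xxxSccc⇒xxxcRccc⇒xxxcxRccc⇒xxxcxxRccc⇒xxxcxxxccc

S ⇒ xSc   [S → x S c]
xSc ⇒ xxScc   [S → x S c]
xxScc ⇒ xxxSccc   [S → x S c]
xxxSccc ⇒ xxxcRccc   [S → c R]
xxxcRccc ⇒ xxxcxRccc   [R → x R]
xxxcxRccc ⇒ xxxcxxRccc   [R → x R]
xxxcxxRccc ⇒ xxxcxxxccc   [R → x]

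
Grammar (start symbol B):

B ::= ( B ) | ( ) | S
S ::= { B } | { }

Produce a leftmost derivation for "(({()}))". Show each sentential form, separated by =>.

B => (B)   [B ::= ( B )]
(B) => ((B))   [B ::= ( B )]
((B)) => ((S))   [B ::= S]
((S)) => (({B}))   [S ::= { B }]
(({B})) => (({()}))   [B ::= ( )]

B=>(B)=>((B))=>((S))=>(({B}))=>(({()}))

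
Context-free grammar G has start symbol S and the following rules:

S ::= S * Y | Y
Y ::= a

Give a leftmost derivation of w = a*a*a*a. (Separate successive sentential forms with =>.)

S => S*Y => S*Y*Y => S*Y*Y*Y => Y*Y*Y*Y => a*Y*Y*Y => a*a*Y*Y => a*a*a*Y => a*a*a*a

S => S*Y   [S ::= S * Y]
S*Y => S*Y*Y   [S ::= S * Y]
S*Y*Y => S*Y*Y*Y   [S ::= S * Y]
S*Y*Y*Y => Y*Y*Y*Y   [S ::= Y]
Y*Y*Y*Y => a*Y*Y*Y   [Y ::= a]
a*Y*Y*Y => a*a*Y*Y   [Y ::= a]
a*a*Y*Y => a*a*a*Y   [Y ::= a]
a*a*a*Y => a*a*a*a   [Y ::= a]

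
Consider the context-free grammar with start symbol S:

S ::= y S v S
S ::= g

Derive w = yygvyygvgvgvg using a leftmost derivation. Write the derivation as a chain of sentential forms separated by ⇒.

S ⇒ ySvS ⇒ yySvSvS ⇒ yygvSvS ⇒ yygvySvSvS ⇒ yygvyySvSvSvS ⇒ yygvyygvSvSvS ⇒ yygvyygvgvSvS ⇒ yygvyygvgvgvS ⇒ yygvyygvgvgvg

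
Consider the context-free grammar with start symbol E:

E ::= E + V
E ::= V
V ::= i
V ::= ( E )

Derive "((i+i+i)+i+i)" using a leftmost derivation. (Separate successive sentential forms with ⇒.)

E ⇒ V   [E ::= V]
V ⇒ (E)   [V ::= ( E )]
(E) ⇒ (E+V)   [E ::= E + V]
(E+V) ⇒ (E+V+V)   [E ::= E + V]
(E+V+V) ⇒ (V+V+V)   [E ::= V]
(V+V+V) ⇒ ((E)+V+V)   [V ::= ( E )]
((E)+V+V) ⇒ ((E+V)+V+V)   [E ::= E + V]
((E+V)+V+V) ⇒ ((E+V+V)+V+V)   [E ::= E + V]
((E+V+V)+V+V) ⇒ ((V+V+V)+V+V)   [E ::= V]
((V+V+V)+V+V) ⇒ ((i+V+V)+V+V)   [V ::= i]
((i+V+V)+V+V) ⇒ ((i+i+V)+V+V)   [V ::= i]
((i+i+V)+V+V) ⇒ ((i+i+i)+V+V)   [V ::= i]
((i+i+i)+V+V) ⇒ ((i+i+i)+i+V)   [V ::= i]
((i+i+i)+i+V) ⇒ ((i+i+i)+i+i)   [V ::= i]

E⇒V⇒(E)⇒(E+V)⇒(E+V+V)⇒(V+V+V)⇒((E)+V+V)⇒((E+V)+V+V)⇒((E+V+V)+V+V)⇒((V+V+V)+V+V)⇒((i+V+V)+V+V)⇒((i+i+V)+V+V)⇒((i+i+i)+V+V)⇒((i+i+i)+i+V)⇒((i+i+i)+i+i)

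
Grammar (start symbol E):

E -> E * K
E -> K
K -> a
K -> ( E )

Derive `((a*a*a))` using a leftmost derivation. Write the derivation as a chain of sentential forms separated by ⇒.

E ⇒ K ⇒ (E) ⇒ (K) ⇒ ((E)) ⇒ ((E*K)) ⇒ ((E*K*K)) ⇒ ((K*K*K)) ⇒ ((a*K*K)) ⇒ ((a*a*K)) ⇒ ((a*a*a))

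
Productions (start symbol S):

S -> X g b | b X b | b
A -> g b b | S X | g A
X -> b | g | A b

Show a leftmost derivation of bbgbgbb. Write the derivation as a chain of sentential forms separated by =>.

S => bXb => bAbb => bSXbb => bXgbXbb => bbgbXbb => bbgbgbb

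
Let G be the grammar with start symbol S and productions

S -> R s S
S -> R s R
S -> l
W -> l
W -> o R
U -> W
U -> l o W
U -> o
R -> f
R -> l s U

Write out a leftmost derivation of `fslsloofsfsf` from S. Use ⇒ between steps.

S ⇒ RsS   [S -> R s S]
RsS ⇒ fsS   [R -> f]
fsS ⇒ fsRsS   [S -> R s S]
fsRsS ⇒ fslsUsS   [R -> l s U]
fslsUsS ⇒ fslsloWsS   [U -> l o W]
fslsloWsS ⇒ fslslooRsS   [W -> o R]
fslslooRsS ⇒ fslsloofsS   [R -> f]
fslsloofsS ⇒ fslsloofsRsR   [S -> R s R]
fslsloofsRsR ⇒ fslsloofsfsR   [R -> f]
fslsloofsfsR ⇒ fslsloofsfsf   [R -> f]

S⇒RsS⇒fsS⇒fsRsS⇒fslsUsS⇒fslsloWsS⇒fslslooRsS⇒fslsloofsS⇒fslsloofsRsR⇒fslsloofsfsR⇒fslsloofsfsf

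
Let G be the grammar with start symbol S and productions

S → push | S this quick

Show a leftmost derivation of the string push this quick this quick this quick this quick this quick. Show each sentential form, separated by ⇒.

S ⇒ S this quick   [S → S this quick]
S this quick ⇒ S this quick this quick   [S → S this quick]
S this quick this quick ⇒ S this quick this quick this quick   [S → S this quick]
S this quick this quick this quick ⇒ S this quick this quick this quick this quick   [S → S this quick]
S this quick this quick this quick this quick ⇒ S this quick this quick this quick this quick this quick   [S → S this quick]
S this quick this quick this quick this quick this quick ⇒ push this quick this quick this quick this quick this quick   [S → push]

S ⇒ S this quick ⇒ S this quick this quick ⇒ S this quick this quick this quick ⇒ S this quick this quick this quick this quick ⇒ S this quick this quick this quick this quick this quick ⇒ push this quick this quick this quick this quick this quick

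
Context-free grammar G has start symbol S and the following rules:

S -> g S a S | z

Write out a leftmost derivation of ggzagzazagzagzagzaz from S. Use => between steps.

S => gSaS => ggSaSaS => ggzaSaS => ggzagSaSaS => ggzagzaSaS => ggzagzazaS => ggzagzazagSaS => ggzagzazagzaS => ggzagzazagzagSaS => ggzagzazagzagzaS => ggzagzazagzagzagSaS => ggzagzazagzagzagzaS => ggzagzazagzagzagzaz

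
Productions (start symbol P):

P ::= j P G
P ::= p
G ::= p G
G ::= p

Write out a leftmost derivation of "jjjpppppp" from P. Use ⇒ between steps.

P⇒jPG⇒jjPGG⇒jjjPGGG⇒jjjpGGG⇒jjjppGGG⇒jjjpppGGG⇒jjjppppGG⇒jjjpppppG⇒jjjpppppp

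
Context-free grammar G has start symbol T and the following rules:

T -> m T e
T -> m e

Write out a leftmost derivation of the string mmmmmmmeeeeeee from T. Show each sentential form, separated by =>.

T => mTe => mmTee => mmmTeee => mmmmTeeee => mmmmmTeeeee => mmmmmmTeeeeee => mmmmmmmeeeeeee

T => mTe   [T -> m T e]
mTe => mmTee   [T -> m T e]
mmTee => mmmTeee   [T -> m T e]
mmmTeee => mmmmTeeee   [T -> m T e]
mmmmTeeee => mmmmmTeeeee   [T -> m T e]
mmmmmTeeeee => mmmmmmTeeeeee   [T -> m T e]
mmmmmmTeeeeee => mmmmmmmeeeeeee   [T -> m e]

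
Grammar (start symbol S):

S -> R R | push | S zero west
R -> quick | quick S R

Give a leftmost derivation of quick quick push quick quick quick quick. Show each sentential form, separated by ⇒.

S ⇒ R R   [S -> R R]
R R ⇒ quick S R R   [R -> quick S R]
quick S R R ⇒ quick R R R R   [S -> R R]
quick R R R R ⇒ quick quick S R R R R   [R -> quick S R]
quick quick S R R R R ⇒ quick quick push R R R R   [S -> push]
quick quick push R R R R ⇒ quick quick push quick R R R   [R -> quick]
quick quick push quick R R R ⇒ quick quick push quick quick R R   [R -> quick]
quick quick push quick quick R R ⇒ quick quick push quick quick quick R   [R -> quick]
quick quick push quick quick quick R ⇒ quick quick push quick quick quick quick   [R -> quick]

S ⇒ R R ⇒ quick S R R ⇒ quick R R R R ⇒ quick quick S R R R R ⇒ quick quick push R R R R ⇒ quick quick push quick R R R ⇒ quick quick push quick quick R R ⇒ quick quick push quick quick quick R ⇒ quick quick push quick quick quick quick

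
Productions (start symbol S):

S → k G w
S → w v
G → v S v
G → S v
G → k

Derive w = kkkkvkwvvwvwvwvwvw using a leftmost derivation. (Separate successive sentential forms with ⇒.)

S ⇒ kGw   [S → k G w]
kGw ⇒ kSvw   [G → S v]
kSvw ⇒ kkGwvw   [S → k G w]
kkGwvw ⇒ kkSvwvw   [G → S v]
kkSvwvw ⇒ kkkGwvwvw   [S → k G w]
kkkGwvwvw ⇒ kkkSvwvwvw   [G → S v]
kkkSvwvwvw ⇒ kkkkGwvwvwvw   [S → k G w]
kkkkGwvwvwvw ⇒ kkkkvSvwvwvwvw   [G → v S v]
kkkkvSvwvwvwvw ⇒ kkkkvkGwvwvwvwvw   [S → k G w]
kkkkvkGwvwvwvwvw ⇒ kkkkvkSvwvwvwvwvw   [G → S v]
kkkkvkSvwvwvwvwvw ⇒ kkkkvkwvvwvwvwvwvw   [S → w v]

S ⇒ kGw ⇒ kSvw ⇒ kkGwvw ⇒ kkSvwvw ⇒ kkkGwvwvw ⇒ kkkSvwvwvw ⇒ kkkkGwvwvwvw ⇒ kkkkvSvwvwvwvw ⇒ kkkkvkGwvwvwvwvw ⇒ kkkkvkSvwvwvwvwvw ⇒ kkkkvkwvvwvwvwvwvw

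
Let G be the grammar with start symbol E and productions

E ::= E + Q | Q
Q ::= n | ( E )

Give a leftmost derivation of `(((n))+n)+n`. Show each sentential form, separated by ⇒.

E ⇒ E+Q   [E ::= E + Q]
E+Q ⇒ Q+Q   [E ::= Q]
Q+Q ⇒ (E)+Q   [Q ::= ( E )]
(E)+Q ⇒ (E+Q)+Q   [E ::= E + Q]
(E+Q)+Q ⇒ (Q+Q)+Q   [E ::= Q]
(Q+Q)+Q ⇒ ((E)+Q)+Q   [Q ::= ( E )]
((E)+Q)+Q ⇒ ((Q)+Q)+Q   [E ::= Q]
((Q)+Q)+Q ⇒ (((E))+Q)+Q   [Q ::= ( E )]
(((E))+Q)+Q ⇒ (((Q))+Q)+Q   [E ::= Q]
(((Q))+Q)+Q ⇒ (((n))+Q)+Q   [Q ::= n]
(((n))+Q)+Q ⇒ (((n))+n)+Q   [Q ::= n]
(((n))+n)+Q ⇒ (((n))+n)+n   [Q ::= n]

E⇒E+Q⇒Q+Q⇒(E)+Q⇒(E+Q)+Q⇒(Q+Q)+Q⇒((E)+Q)+Q⇒((Q)+Q)+Q⇒(((E))+Q)+Q⇒(((Q))+Q)+Q⇒(((n))+Q)+Q⇒(((n))+n)+Q⇒(((n))+n)+n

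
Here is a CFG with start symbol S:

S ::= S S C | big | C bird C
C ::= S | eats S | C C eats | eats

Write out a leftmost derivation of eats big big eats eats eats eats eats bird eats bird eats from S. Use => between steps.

S => C bird C => eats S bird C => eats C bird C bird C => eats C C eats bird C bird C => eats C C eats C eats bird C bird C => eats S C eats C eats bird C bird C => eats S S C C eats C eats bird C bird C => eats big S C C eats C eats bird C bird C => eats big big C C eats C eats bird C bird C => eats big big eats C eats C eats bird C bird C => eats big big eats eats eats C eats bird C bird C => eats big big eats eats eats eats eats bird C bird C => eats big big eats eats eats eats eats bird eats bird C => eats big big eats eats eats eats eats bird eats bird eats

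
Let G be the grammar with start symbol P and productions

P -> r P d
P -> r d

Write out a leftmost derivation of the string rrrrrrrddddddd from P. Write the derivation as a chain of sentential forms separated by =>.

P => rPd   [P -> r P d]
rPd => rrPdd   [P -> r P d]
rrPdd => rrrPddd   [P -> r P d]
rrrPddd => rrrrPdddd   [P -> r P d]
rrrrPdddd => rrrrrPddddd   [P -> r P d]
rrrrrPddddd => rrrrrrPdddddd   [P -> r P d]
rrrrrrPdddddd => rrrrrrrddddddd   [P -> r d]

P=>rPd=>rrPdd=>rrrPddd=>rrrrPdddd=>rrrrrPddddd=>rrrrrrPdddddd=>rrrrrrrddddddd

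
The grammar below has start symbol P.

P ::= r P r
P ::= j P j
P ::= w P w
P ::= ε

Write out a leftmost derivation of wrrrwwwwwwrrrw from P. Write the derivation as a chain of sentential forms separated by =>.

P => wPw => wrPrw => wrrPrrw => wrrrPrrrw => wrrrwPwrrrw => wrrrwwPwwrrrw => wrrrwwwPwwwrrrw => wrrrwwwwwwrrrw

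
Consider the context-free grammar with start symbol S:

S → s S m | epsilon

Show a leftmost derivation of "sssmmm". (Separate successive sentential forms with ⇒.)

S ⇒ sSm   [S → s S m]
sSm ⇒ ssSmm   [S → s S m]
ssSmm ⇒ sssSmmm   [S → s S m]
sssSmmm ⇒ sssmmm   [S → epsilon]

S⇒sSm⇒ssSmm⇒sssSmmm⇒sssmmm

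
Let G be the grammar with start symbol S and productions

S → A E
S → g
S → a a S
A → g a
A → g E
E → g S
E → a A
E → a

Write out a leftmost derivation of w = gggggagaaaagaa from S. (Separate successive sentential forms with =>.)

S=>AE=>gEE=>ggSE=>ggAEE=>gggEEE=>ggggSEE=>ggggAEEE=>gggggaEEE=>gggggagSEE=>gggggagaaSEE=>gggggagaaaaSEE=>gggggagaaaagEE=>gggggagaaaagaE=>gggggagaaaagaa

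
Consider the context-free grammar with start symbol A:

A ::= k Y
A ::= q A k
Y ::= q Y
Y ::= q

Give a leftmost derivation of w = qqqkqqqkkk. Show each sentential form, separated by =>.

A => qAk => qqAkk => qqqAkkk => qqqkYkkk => qqqkqYkkk => qqqkqqYkkk => qqqkqqqkkk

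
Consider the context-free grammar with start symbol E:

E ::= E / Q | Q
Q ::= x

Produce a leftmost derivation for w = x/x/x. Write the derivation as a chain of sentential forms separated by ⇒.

E ⇒ E/Q ⇒ E/Q/Q ⇒ Q/Q/Q ⇒ x/Q/Q ⇒ x/x/Q ⇒ x/x/x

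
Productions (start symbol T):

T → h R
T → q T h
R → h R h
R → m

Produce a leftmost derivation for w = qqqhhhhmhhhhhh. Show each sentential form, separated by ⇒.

T ⇒ qTh   [T → q T h]
qTh ⇒ qqThh   [T → q T h]
qqThh ⇒ qqqThhh   [T → q T h]
qqqThhh ⇒ qqqhRhhh   [T → h R]
qqqhRhhh ⇒ qqqhhRhhhh   [R → h R h]
qqqhhRhhhh ⇒ qqqhhhRhhhhh   [R → h R h]
qqqhhhRhhhhh ⇒ qqqhhhhRhhhhhh   [R → h R h]
qqqhhhhRhhhhhh ⇒ qqqhhhhmhhhhhh   [R → m]

T ⇒ qTh ⇒ qqThh ⇒ qqqThhh ⇒ qqqhRhhh ⇒ qqqhhRhhhh ⇒ qqqhhhRhhhhh ⇒ qqqhhhhRhhhhhh ⇒ qqqhhhhmhhhhhh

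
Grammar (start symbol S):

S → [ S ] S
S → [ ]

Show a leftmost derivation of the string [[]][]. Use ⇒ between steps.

S⇒[S]S⇒[[]]S⇒[[]][]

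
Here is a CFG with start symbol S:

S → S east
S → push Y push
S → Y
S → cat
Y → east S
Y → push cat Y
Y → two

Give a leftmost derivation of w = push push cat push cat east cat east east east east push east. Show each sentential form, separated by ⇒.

S ⇒ S east ⇒ push Y push east ⇒ push push cat Y push east ⇒ push push cat push cat Y push east ⇒ push push cat push cat east S push east ⇒ push push cat push cat east S east push east ⇒ push push cat push cat east S east east push east ⇒ push push cat push cat east S east east east push east ⇒ push push cat push cat east S east east east east push east ⇒ push push cat push cat east cat east east east east push east

S ⇒ S east   [S → S east]
S east ⇒ push Y push east   [S → push Y push]
push Y push east ⇒ push push cat Y push east   [Y → push cat Y]
push push cat Y push east ⇒ push push cat push cat Y push east   [Y → push cat Y]
push push cat push cat Y push east ⇒ push push cat push cat east S push east   [Y → east S]
push push cat push cat east S push east ⇒ push push cat push cat east S east push east   [S → S east]
push push cat push cat east S east push east ⇒ push push cat push cat east S east east push east   [S → S east]
push push cat push cat east S east east push east ⇒ push push cat push cat east S east east east push east   [S → S east]
push push cat push cat east S east east east push east ⇒ push push cat push cat east S east east east east push east   [S → S east]
push push cat push cat east S east east east east push east ⇒ push push cat push cat east cat east east east east push east   [S → cat]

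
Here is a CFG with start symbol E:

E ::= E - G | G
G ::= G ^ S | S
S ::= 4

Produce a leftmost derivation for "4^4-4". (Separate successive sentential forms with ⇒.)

E ⇒ E-G ⇒ G-G ⇒ G^S-G ⇒ S^S-G ⇒ 4^S-G ⇒ 4^4-G ⇒ 4^4-S ⇒ 4^4-4

E ⇒ E-G   [E ::= E - G]
E-G ⇒ G-G   [E ::= G]
G-G ⇒ G^S-G   [G ::= G ^ S]
G^S-G ⇒ S^S-G   [G ::= S]
S^S-G ⇒ 4^S-G   [S ::= 4]
4^S-G ⇒ 4^4-G   [S ::= 4]
4^4-G ⇒ 4^4-S   [G ::= S]
4^4-S ⇒ 4^4-4   [S ::= 4]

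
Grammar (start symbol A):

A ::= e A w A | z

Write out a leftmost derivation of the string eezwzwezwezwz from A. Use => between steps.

A => eAwA => eeAwAwA => eezwAwA => eezwzwA => eezwzweAwA => eezwzwezwA => eezwzwezweAwA => eezwzwezwezwA => eezwzwezwezwz

A => eAwA   [A ::= e A w A]
eAwA => eeAwAwA   [A ::= e A w A]
eeAwAwA => eezwAwA   [A ::= z]
eezwAwA => eezwzwA   [A ::= z]
eezwzwA => eezwzweAwA   [A ::= e A w A]
eezwzweAwA => eezwzwezwA   [A ::= z]
eezwzwezwA => eezwzwezweAwA   [A ::= e A w A]
eezwzwezweAwA => eezwzwezwezwA   [A ::= z]
eezwzwezwezwA => eezwzwezwezwz   [A ::= z]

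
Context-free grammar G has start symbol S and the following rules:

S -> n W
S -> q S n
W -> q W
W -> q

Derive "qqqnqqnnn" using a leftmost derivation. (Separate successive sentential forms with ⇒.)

S⇒qSn⇒qqSnn⇒qqqSnnn⇒qqqnWnnn⇒qqqnqWnnn⇒qqqnqqnnn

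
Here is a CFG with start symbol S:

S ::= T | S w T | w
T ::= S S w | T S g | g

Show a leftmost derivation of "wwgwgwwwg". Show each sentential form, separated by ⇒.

S⇒T⇒TSg⇒SSwSg⇒SwTSwSg⇒SwTwTSwSg⇒wwTwTSwSg⇒wwgwTSwSg⇒wwgwgSwSg⇒wwgwgwwSg⇒wwgwgwwwg

S ⇒ T   [S ::= T]
T ⇒ TSg   [T ::= T S g]
TSg ⇒ SSwSg   [T ::= S S w]
SSwSg ⇒ SwTSwSg   [S ::= S w T]
SwTSwSg ⇒ SwTwTSwSg   [S ::= S w T]
SwTwTSwSg ⇒ wwTwTSwSg   [S ::= w]
wwTwTSwSg ⇒ wwgwTSwSg   [T ::= g]
wwgwTSwSg ⇒ wwgwgSwSg   [T ::= g]
wwgwgSwSg ⇒ wwgwgwwSg   [S ::= w]
wwgwgwwSg ⇒ wwgwgwwwg   [S ::= w]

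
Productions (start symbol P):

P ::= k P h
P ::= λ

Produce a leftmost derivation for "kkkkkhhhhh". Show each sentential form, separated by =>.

P=>kPh=>kkPhh=>kkkPhhh=>kkkkPhhhh=>kkkkkPhhhhh=>kkkkkhhhhh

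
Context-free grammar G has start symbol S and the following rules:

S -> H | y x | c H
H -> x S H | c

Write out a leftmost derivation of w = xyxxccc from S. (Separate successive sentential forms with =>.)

S => H   [S -> H]
H => xSH   [H -> x S H]
xSH => xyxH   [S -> y x]
xyxH => xyxxSH   [H -> x S H]
xyxxSH => xyxxcHH   [S -> c H]
xyxxcHH => xyxxccH   [H -> c]
xyxxccH => xyxxccc   [H -> c]

S => H => xSH => xyxH => xyxxSH => xyxxcHH => xyxxccH => xyxxccc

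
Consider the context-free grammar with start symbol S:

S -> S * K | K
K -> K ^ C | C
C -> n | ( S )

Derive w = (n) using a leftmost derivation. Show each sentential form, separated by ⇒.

S ⇒ K ⇒ C ⇒ (S) ⇒ (K) ⇒ (C) ⇒ (n)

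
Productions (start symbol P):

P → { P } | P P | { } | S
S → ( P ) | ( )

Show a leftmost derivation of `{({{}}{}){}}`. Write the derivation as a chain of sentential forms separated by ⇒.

P⇒{P}⇒{PP}⇒{SP}⇒{(P)P}⇒{(PP)P}⇒{({P}P)P}⇒{({{}}P)P}⇒{({{}}{})P}⇒{({{}}{}){}}

P ⇒ {P}   [P → { P }]
{P} ⇒ {PP}   [P → P P]
{PP} ⇒ {SP}   [P → S]
{SP} ⇒ {(P)P}   [S → ( P )]
{(P)P} ⇒ {(PP)P}   [P → P P]
{(PP)P} ⇒ {({P}P)P}   [P → { P }]
{({P}P)P} ⇒ {({{}}P)P}   [P → { }]
{({{}}P)P} ⇒ {({{}}{})P}   [P → { }]
{({{}}{})P} ⇒ {({{}}{}){}}   [P → { }]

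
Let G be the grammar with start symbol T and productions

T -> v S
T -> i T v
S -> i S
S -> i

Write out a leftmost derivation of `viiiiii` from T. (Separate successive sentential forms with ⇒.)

T ⇒ vS   [T -> v S]
vS ⇒ viS   [S -> i S]
viS ⇒ viiS   [S -> i S]
viiS ⇒ viiiS   [S -> i S]
viiiS ⇒ viiiiS   [S -> i S]
viiiiS ⇒ viiiiiS   [S -> i S]
viiiiiS ⇒ viiiiii   [S -> i]

T ⇒ vS ⇒ viS ⇒ viiS ⇒ viiiS ⇒ viiiiS ⇒ viiiiiS ⇒ viiiiii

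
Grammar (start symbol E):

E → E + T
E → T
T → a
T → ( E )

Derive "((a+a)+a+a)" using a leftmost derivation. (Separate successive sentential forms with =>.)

E => T   [E → T]
T => (E)   [T → ( E )]
(E) => (E+T)   [E → E + T]
(E+T) => (E+T+T)   [E → E + T]
(E+T+T) => (T+T+T)   [E → T]
(T+T+T) => ((E)+T+T)   [T → ( E )]
((E)+T+T) => ((E+T)+T+T)   [E → E + T]
((E+T)+T+T) => ((T+T)+T+T)   [E → T]
((T+T)+T+T) => ((a+T)+T+T)   [T → a]
((a+T)+T+T) => ((a+a)+T+T)   [T → a]
((a+a)+T+T) => ((a+a)+a+T)   [T → a]
((a+a)+a+T) => ((a+a)+a+a)   [T → a]

E => T => (E) => (E+T) => (E+T+T) => (T+T+T) => ((E)+T+T) => ((E+T)+T+T) => ((T+T)+T+T) => ((a+T)+T+T) => ((a+a)+T+T) => ((a+a)+a+T) => ((a+a)+a+a)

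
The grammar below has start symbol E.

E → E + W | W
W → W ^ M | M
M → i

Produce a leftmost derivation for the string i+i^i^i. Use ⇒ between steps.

E ⇒ E+W ⇒ W+W ⇒ M+W ⇒ i+W ⇒ i+W^M ⇒ i+W^M^M ⇒ i+M^M^M ⇒ i+i^M^M ⇒ i+i^i^M ⇒ i+i^i^i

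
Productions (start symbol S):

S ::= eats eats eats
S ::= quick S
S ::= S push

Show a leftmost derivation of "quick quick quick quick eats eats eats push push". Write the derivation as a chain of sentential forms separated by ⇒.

S ⇒ S push ⇒ quick S push ⇒ quick quick S push ⇒ quick quick quick S push ⇒ quick quick quick quick S push ⇒ quick quick quick quick S push push ⇒ quick quick quick quick eats eats eats push push

S ⇒ S push   [S ::= S push]
S push ⇒ quick S push   [S ::= quick S]
quick S push ⇒ quick quick S push   [S ::= quick S]
quick quick S push ⇒ quick quick quick S push   [S ::= quick S]
quick quick quick S push ⇒ quick quick quick quick S push   [S ::= quick S]
quick quick quick quick S push ⇒ quick quick quick quick S push push   [S ::= S push]
quick quick quick quick S push push ⇒ quick quick quick quick eats eats eats push push   [S ::= eats eats eats]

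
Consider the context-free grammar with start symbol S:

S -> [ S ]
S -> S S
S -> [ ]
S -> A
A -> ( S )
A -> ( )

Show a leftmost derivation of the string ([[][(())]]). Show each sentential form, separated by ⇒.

S ⇒ A ⇒ (S) ⇒ ([S]) ⇒ ([SS]) ⇒ ([[]S]) ⇒ ([[][S]]) ⇒ ([[][A]]) ⇒ ([[][(S)]]) ⇒ ([[][(A)]]) ⇒ ([[][(())]])

S ⇒ A   [S -> A]
A ⇒ (S)   [A -> ( S )]
(S) ⇒ ([S])   [S -> [ S ]]
([S]) ⇒ ([SS])   [S -> S S]
([SS]) ⇒ ([[]S])   [S -> [ ]]
([[]S]) ⇒ ([[][S]])   [S -> [ S ]]
([[][S]]) ⇒ ([[][A]])   [S -> A]
([[][A]]) ⇒ ([[][(S)]])   [A -> ( S )]
([[][(S)]]) ⇒ ([[][(A)]])   [S -> A]
([[][(A)]]) ⇒ ([[][(())]])   [A -> ( )]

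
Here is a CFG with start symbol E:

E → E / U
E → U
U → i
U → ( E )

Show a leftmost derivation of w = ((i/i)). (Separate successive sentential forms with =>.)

E=>U=>(E)=>(U)=>((E))=>((E/U))=>((U/U))=>((i/U))=>((i/i))

E => U   [E → U]
U => (E)   [U → ( E )]
(E) => (U)   [E → U]
(U) => ((E))   [U → ( E )]
((E)) => ((E/U))   [E → E / U]
((E/U)) => ((U/U))   [E → U]
((U/U)) => ((i/U))   [U → i]
((i/U)) => ((i/i))   [U → i]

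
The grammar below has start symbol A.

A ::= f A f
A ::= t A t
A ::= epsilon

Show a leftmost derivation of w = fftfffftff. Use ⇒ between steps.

A ⇒ fAf ⇒ ffAff ⇒ fftAtff ⇒ fftfAftff ⇒ fftffAfftff ⇒ fftfffftff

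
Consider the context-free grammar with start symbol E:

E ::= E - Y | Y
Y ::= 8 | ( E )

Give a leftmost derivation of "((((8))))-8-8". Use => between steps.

E => E-Y => E-Y-Y => Y-Y-Y => (E)-Y-Y => (Y)-Y-Y => ((E))-Y-Y => ((Y))-Y-Y => (((E)))-Y-Y => (((Y)))-Y-Y => ((((E))))-Y-Y => ((((Y))))-Y-Y => ((((8))))-Y-Y => ((((8))))-8-Y => ((((8))))-8-8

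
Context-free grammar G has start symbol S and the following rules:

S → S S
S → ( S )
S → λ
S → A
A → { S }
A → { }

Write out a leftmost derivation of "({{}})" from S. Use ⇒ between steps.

S⇒SS⇒(S)S⇒(SS)S⇒(AS)S⇒({S}S)S⇒({SS}S)S⇒({AS}S)S⇒({{S}S}S)S⇒({{}S}S)S⇒({{}}S)S⇒({{}})S⇒({{}})

S ⇒ SS   [S → S S]
SS ⇒ (S)S   [S → ( S )]
(S)S ⇒ (SS)S   [S → S S]
(SS)S ⇒ (AS)S   [S → A]
(AS)S ⇒ ({S}S)S   [A → { S }]
({S}S)S ⇒ ({SS}S)S   [S → S S]
({SS}S)S ⇒ ({AS}S)S   [S → A]
({AS}S)S ⇒ ({{S}S}S)S   [A → { S }]
({{S}S}S)S ⇒ ({{}S}S)S   [S → λ]
({{}S}S)S ⇒ ({{}}S)S   [S → λ]
({{}}S)S ⇒ ({{}})S   [S → λ]
({{}})S ⇒ ({{}})   [S → λ]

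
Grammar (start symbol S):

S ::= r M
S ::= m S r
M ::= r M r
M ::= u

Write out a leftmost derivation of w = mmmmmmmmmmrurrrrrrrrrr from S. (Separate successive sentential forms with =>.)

S=>mSr=>mmSrr=>mmmSrrr=>mmmmSrrrr=>mmmmmSrrrrr=>mmmmmmSrrrrrr=>mmmmmmmSrrrrrrr=>mmmmmmmmSrrrrrrrr=>mmmmmmmmmSrrrrrrrrr=>mmmmmmmmmmSrrrrrrrrrr=>mmmmmmmmmmrMrrrrrrrrrr=>mmmmmmmmmmrurrrrrrrrrr

S => mSr   [S ::= m S r]
mSr => mmSrr   [S ::= m S r]
mmSrr => mmmSrrr   [S ::= m S r]
mmmSrrr => mmmmSrrrr   [S ::= m S r]
mmmmSrrrr => mmmmmSrrrrr   [S ::= m S r]
mmmmmSrrrrr => mmmmmmSrrrrrr   [S ::= m S r]
mmmmmmSrrrrrr => mmmmmmmSrrrrrrr   [S ::= m S r]
mmmmmmmSrrrrrrr => mmmmmmmmSrrrrrrrr   [S ::= m S r]
mmmmmmmmSrrrrrrrr => mmmmmmmmmSrrrrrrrrr   [S ::= m S r]
mmmmmmmmmSrrrrrrrrr => mmmmmmmmmmSrrrrrrrrrr   [S ::= m S r]
mmmmmmmmmmSrrrrrrrrrr => mmmmmmmmmmrMrrrrrrrrrr   [S ::= r M]
mmmmmmmmmmrMrrrrrrrrrr => mmmmmmmmmmrurrrrrrrrrr   [M ::= u]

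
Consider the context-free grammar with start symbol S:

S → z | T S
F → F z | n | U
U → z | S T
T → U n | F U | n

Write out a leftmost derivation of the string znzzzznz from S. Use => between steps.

S => TS => FUS => UUS => zUS => zSTS => zTSTS => zFUSTS => zFzUSTS => zFzzUSTS => znzzUSTS => znzzzSTS => znzzzzTS => znzzzznS => znzzzznz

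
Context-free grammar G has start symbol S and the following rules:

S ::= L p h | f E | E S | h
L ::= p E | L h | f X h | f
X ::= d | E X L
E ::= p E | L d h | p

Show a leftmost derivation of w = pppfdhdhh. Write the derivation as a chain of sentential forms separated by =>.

S => ES => pES => ppES => ppLdhS => pppEdhS => pppLdhdhS => pppfdhdhS => pppfdhdhh

S => ES   [S ::= E S]
ES => pES   [E ::= p E]
pES => ppES   [E ::= p E]
ppES => ppLdhS   [E ::= L d h]
ppLdhS => pppEdhS   [L ::= p E]
pppEdhS => pppLdhdhS   [E ::= L d h]
pppLdhdhS => pppfdhdhS   [L ::= f]
pppfdhdhS => pppfdhdhh   [S ::= h]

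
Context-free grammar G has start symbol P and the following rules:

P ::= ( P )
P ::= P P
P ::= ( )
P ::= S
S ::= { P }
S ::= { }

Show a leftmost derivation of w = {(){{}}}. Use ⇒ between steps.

P ⇒ S   [P ::= S]
S ⇒ {P}   [S ::= { P }]
{P} ⇒ {PP}   [P ::= P P]
{PP} ⇒ {()P}   [P ::= ( )]
{()P} ⇒ {()S}   [P ::= S]
{()S} ⇒ {(){P}}   [S ::= { P }]
{(){P}} ⇒ {(){S}}   [P ::= S]
{(){S}} ⇒ {(){{}}}   [S ::= { }]

P ⇒ S ⇒ {P} ⇒ {PP} ⇒ {()P} ⇒ {()S} ⇒ {(){P}} ⇒ {(){S}} ⇒ {(){{}}}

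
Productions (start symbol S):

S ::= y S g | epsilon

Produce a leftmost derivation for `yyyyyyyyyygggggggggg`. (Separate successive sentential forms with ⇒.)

S ⇒ ySg ⇒ yySgg ⇒ yyySggg ⇒ yyyySgggg ⇒ yyyyySggggg ⇒ yyyyyySgggggg ⇒ yyyyyyySggggggg ⇒ yyyyyyyySgggggggg ⇒ yyyyyyyyySggggggggg ⇒ yyyyyyyyyySgggggggggg ⇒ yyyyyyyyyygggggggggg

S ⇒ ySg   [S ::= y S g]
ySg ⇒ yySgg   [S ::= y S g]
yySgg ⇒ yyySggg   [S ::= y S g]
yyySggg ⇒ yyyySgggg   [S ::= y S g]
yyyySgggg ⇒ yyyyySggggg   [S ::= y S g]
yyyyySggggg ⇒ yyyyyySgggggg   [S ::= y S g]
yyyyyySgggggg ⇒ yyyyyyySggggggg   [S ::= y S g]
yyyyyyySggggggg ⇒ yyyyyyyySgggggggg   [S ::= y S g]
yyyyyyyySgggggggg ⇒ yyyyyyyyySggggggggg   [S ::= y S g]
yyyyyyyyySggggggggg ⇒ yyyyyyyyyySgggggggggg   [S ::= y S g]
yyyyyyyyyySgggggggggg ⇒ yyyyyyyyyygggggggggg   [S ::= epsilon]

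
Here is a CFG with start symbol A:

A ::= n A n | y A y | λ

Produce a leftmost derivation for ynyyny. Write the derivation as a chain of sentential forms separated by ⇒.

A ⇒ yAy   [A ::= y A y]
yAy ⇒ ynAny   [A ::= n A n]
ynAny ⇒ ynyAyny   [A ::= y A y]
ynyAyny ⇒ ynyyny   [A ::= λ]

A ⇒ yAy ⇒ ynAny ⇒ ynyAyny ⇒ ynyyny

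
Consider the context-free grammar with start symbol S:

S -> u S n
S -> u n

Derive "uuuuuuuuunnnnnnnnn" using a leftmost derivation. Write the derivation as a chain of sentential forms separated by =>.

S=>uSn=>uuSnn=>uuuSnnn=>uuuuSnnnn=>uuuuuSnnnnn=>uuuuuuSnnnnnn=>uuuuuuuSnnnnnnn=>uuuuuuuuSnnnnnnnn=>uuuuuuuuunnnnnnnnn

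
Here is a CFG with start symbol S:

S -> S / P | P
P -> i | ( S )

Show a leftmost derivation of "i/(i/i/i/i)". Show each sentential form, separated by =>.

S => S/P   [S -> S / P]
S/P => P/P   [S -> P]
P/P => i/P   [P -> i]
i/P => i/(S)   [P -> ( S )]
i/(S) => i/(S/P)   [S -> S / P]
i/(S/P) => i/(S/P/P)   [S -> S / P]
i/(S/P/P) => i/(S/P/P/P)   [S -> S / P]
i/(S/P/P/P) => i/(P/P/P/P)   [S -> P]
i/(P/P/P/P) => i/(i/P/P/P)   [P -> i]
i/(i/P/P/P) => i/(i/i/P/P)   [P -> i]
i/(i/i/P/P) => i/(i/i/i/P)   [P -> i]
i/(i/i/i/P) => i/(i/i/i/i)   [P -> i]

S => S/P => P/P => i/P => i/(S) => i/(S/P) => i/(S/P/P) => i/(S/P/P/P) => i/(P/P/P/P) => i/(i/P/P/P) => i/(i/i/P/P) => i/(i/i/i/P) => i/(i/i/i/i)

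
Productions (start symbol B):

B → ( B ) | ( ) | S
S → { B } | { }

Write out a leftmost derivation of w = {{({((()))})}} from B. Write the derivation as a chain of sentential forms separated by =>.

B => S   [B → S]
S => {B}   [S → { B }]
{B} => {S}   [B → S]
{S} => {{B}}   [S → { B }]
{{B}} => {{(B)}}   [B → ( B )]
{{(B)}} => {{(S)}}   [B → S]
{{(S)}} => {{({B})}}   [S → { B }]
{{({B})}} => {{({(B)})}}   [B → ( B )]
{{({(B)})}} => {{({((B))})}}   [B → ( B )]
{{({((B))})}} => {{({((()))})}}   [B → ( )]

B => S => {B} => {S} => {{B}} => {{(B)}} => {{(S)}} => {{({B})}} => {{({(B)})}} => {{({((B))})}} => {{({((()))})}}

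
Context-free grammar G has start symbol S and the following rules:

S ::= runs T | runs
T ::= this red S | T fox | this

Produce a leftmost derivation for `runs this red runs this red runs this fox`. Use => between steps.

S => runs T => runs this red S => runs this red runs T => runs this red runs T fox => runs this red runs this red S fox => runs this red runs this red runs T fox => runs this red runs this red runs this fox

S => runs T   [S ::= runs T]
runs T => runs this red S   [T ::= this red S]
runs this red S => runs this red runs T   [S ::= runs T]
runs this red runs T => runs this red runs T fox   [T ::= T fox]
runs this red runs T fox => runs this red runs this red S fox   [T ::= this red S]
runs this red runs this red S fox => runs this red runs this red runs T fox   [S ::= runs T]
runs this red runs this red runs T fox => runs this red runs this red runs this fox   [T ::= this]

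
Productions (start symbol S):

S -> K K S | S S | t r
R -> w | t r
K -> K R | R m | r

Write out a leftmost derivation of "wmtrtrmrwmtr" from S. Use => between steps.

S => KKS   [S -> K K S]
KKS => KRKS   [K -> K R]
KRKS => RmRKS   [K -> R m]
RmRKS => wmRKS   [R -> w]
wmRKS => wmtrKS   [R -> t r]
wmtrKS => wmtrRmS   [K -> R m]
wmtrRmS => wmtrtrmS   [R -> t r]
wmtrtrmS => wmtrtrmKKS   [S -> K K S]
wmtrtrmKKS => wmtrtrmrKS   [K -> r]
wmtrtrmrKS => wmtrtrmrRmS   [K -> R m]
wmtrtrmrRmS => wmtrtrmrwmS   [R -> w]
wmtrtrmrwmS => wmtrtrmrwmtr   [S -> t r]

S => KKS => KRKS => RmRKS => wmRKS => wmtrKS => wmtrRmS => wmtrtrmS => wmtrtrmKKS => wmtrtrmrKS => wmtrtrmrRmS => wmtrtrmrwmS => wmtrtrmrwmtr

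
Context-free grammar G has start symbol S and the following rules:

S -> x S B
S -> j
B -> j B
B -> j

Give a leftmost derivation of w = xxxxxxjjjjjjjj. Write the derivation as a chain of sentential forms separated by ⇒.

S ⇒ xSB ⇒ xxSBB ⇒ xxxSBBB ⇒ xxxxSBBBB ⇒ xxxxxSBBBBB ⇒ xxxxxxSBBBBBB ⇒ xxxxxxjBBBBBB ⇒ xxxxxxjjBBBBBB ⇒ xxxxxxjjjBBBBB ⇒ xxxxxxjjjjBBBB ⇒ xxxxxxjjjjjBBB ⇒ xxxxxxjjjjjjBB ⇒ xxxxxxjjjjjjjB ⇒ xxxxxxjjjjjjjj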